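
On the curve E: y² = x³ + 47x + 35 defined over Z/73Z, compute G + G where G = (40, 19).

(18, 17)

tangent at (40, 19): λ = (3·40² + 47)/(2·19) ≡ 29/38. 38⁻¹ ≡ 25 (mod 73), so λ ≡ 29·25 ≡ 68.
  x = λ² - 40 - 40 = 4624 - 80 ≡ 18; y = λ·(40 - 18) - 19 ≡ 17. → (18, 17)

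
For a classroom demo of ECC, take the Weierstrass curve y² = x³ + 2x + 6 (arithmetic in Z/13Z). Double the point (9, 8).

(7, 8)

tangent at (9, 8): λ = (3·9² + 2)/(2·8) ≡ 11/3. 3⁻¹ ≡ 9 (mod 13), so λ ≡ 11·9 ≡ 8.
  x = λ² - 9 - 9 = 64 - 18 ≡ 7; y = λ·(9 - 7) - 8 ≡ 8. → (7, 8)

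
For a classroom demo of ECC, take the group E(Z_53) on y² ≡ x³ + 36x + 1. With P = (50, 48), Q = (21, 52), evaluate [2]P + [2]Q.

(22, 24)

First 2P:
Repeated addition: build up to 2P.
2P: tangent at (50, 48): λ = (3·50² + 36)/(2·48) ≡ 10/43. 43⁻¹ ≡ 37 (mod 53) since 43·37 = 1591 ≡ 1, so λ ≡ 10·37 ≡ 52.
  x = λ² - 50 - 50 = 2704 - 100 ≡ 7; y = λ·(50 - 7) - 48 ≡ 15. → (7, 15)
2P = (7, 15).
Next 2Q:
Repeated addition: build up to 2Q.
2Q: tangent at (21, 52): λ = (3·21² + 36)/(2·52) ≡ 34/51. 51⁻¹ ≡ 26 (mod 53), so λ ≡ 34·26 ≡ 36.
  x = λ² - 21 - 21 = 1296 - 42 ≡ 35; y = λ·(21 - 35) - 52 ≡ 27. → (35, 27)
2Q = (35, 27).
Finally 2P + 2Q:
(7, 15) + (35, 27). λ = (27 - 15)/(35 - 7) ≡ 12/28 mod 53. 28⁻¹ ≡ 36 (mod 53) since 28·36 = 1008 ≡ 1, so λ ≡ 8.
  x = λ² - 7 - 35 = 64 - 42 ≡ 22; y = λ·(7 - 22) - 15 ≡ 24. → (22, 24)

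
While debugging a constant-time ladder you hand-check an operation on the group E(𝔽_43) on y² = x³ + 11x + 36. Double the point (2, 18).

tangent at (2, 18): λ = (3·2² + 11)/(2·18) ≡ 23/36. 36⁻¹ ≡ 6 (mod 43), so λ ≡ 23·6 ≡ 9.
  x = λ² - 2 - 2 = 81 - 4 ≡ 34; y = λ·(2 - 34) - 18 ≡ 38. → (34, 38)

(34, 38)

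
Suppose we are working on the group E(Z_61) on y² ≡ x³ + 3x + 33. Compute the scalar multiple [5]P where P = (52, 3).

Repeated addition: build up to 5P.
2P: tangent at (52, 3): λ = (3·52² + 3)/(2·3) ≡ 2/6. 6⁻¹ ≡ 51 (mod 61) since 6·51 = 306 ≡ 1, so λ ≡ 2·51 ≡ 41.
  x = λ² - 52 - 52 = 1681 - 104 ≡ 52; y = λ·(52 - 52) - 3 ≡ 58. → (52, 58)
3P: (52, 58) + (52, 3): same x and y₁ ≡ -y₂, so the sum is the point at infinity.
4P: the point at infinity + (52, 3) = (52, 3) (identity).
5P: tangent at (52, 3): λ = (3·52² + 3)/(2·3) ≡ 2/6. 6⁻¹ ≡ 51 (mod 61) since 6·51 = 306 ≡ 1, so λ ≡ 2·51 ≡ 41.
  x = λ² - 52 - 52 = 1681 - 104 ≡ 52; y = λ·(52 - 52) - 3 ≡ 58. → (52, 58)

(52, 58)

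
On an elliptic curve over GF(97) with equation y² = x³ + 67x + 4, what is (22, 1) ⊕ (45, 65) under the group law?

(79, 85)

(22, 1) + (45, 65). λ = (65 - 1)/(45 - 22) ≡ 64/23 mod 97. 23⁻¹ ≡ 38 (mod 97), so λ ≡ 7.
  x = λ² - 22 - 45 = 49 - 67 ≡ 79; y = λ·(22 - 79) - 1 ≡ 85. → (79, 85)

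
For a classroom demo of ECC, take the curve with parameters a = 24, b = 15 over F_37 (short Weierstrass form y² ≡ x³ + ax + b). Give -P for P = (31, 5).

-(31, 5) = (31, -5 mod 37) = (31, 32).

(31, 32)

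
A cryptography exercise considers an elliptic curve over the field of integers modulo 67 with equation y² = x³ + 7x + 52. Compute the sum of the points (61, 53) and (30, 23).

(61, 53) + (30, 23). λ = (23 - 53)/(30 - 61) ≡ 37/36 mod 67. 36⁻¹ ≡ 54 (mod 67) since 36·54 = 1944 ≡ 1, so λ ≡ 55.
  x = λ² - 61 - 30 = 3025 - 91 ≡ 53; y = λ·(61 - 53) - 53 ≡ 52. → (53, 52)

(53, 52)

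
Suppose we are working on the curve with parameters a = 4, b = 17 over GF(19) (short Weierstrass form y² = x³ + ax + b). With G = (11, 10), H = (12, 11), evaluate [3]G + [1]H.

(17, 18)

First 3G:
Repeated addition: build up to 3G.
2G: tangent at (11, 10): λ = (3·11² + 4)/(2·10) ≡ 6/1. 1⁻¹ ≡ 1 (mod 19), so λ ≡ 6·1 ≡ 6.
  x = λ² - 11 - 11 = 36 - 22 ≡ 14; y = λ·(11 - 14) - 10 ≡ 10. → (14, 10)
3G: (14, 10) + (11, 10). λ = (10 - 10)/(11 - 14) ≡ 0/16 mod 19. 16⁻¹ ≡ 6 (mod 19) since 16·6 = 96 ≡ 1, so λ ≡ 0.
  x = λ² - 14 - 11 = 0 - 25 ≡ 13; y = λ·(14 - 13) - 10 ≡ 9. → (13, 9)
3G = (13, 9).
Finally 3G + H:
(13, 9) + (12, 11). λ = (11 - 9)/(12 - 13) ≡ 2/18 mod 19. 18⁻¹ ≡ 18 (mod 19) since 18·18 = 324 ≡ 1, so λ ≡ 17.
  x = λ² - 13 - 12 = 289 - 25 ≡ 17; y = λ·(13 - 17) - 9 ≡ 18. → (17, 18)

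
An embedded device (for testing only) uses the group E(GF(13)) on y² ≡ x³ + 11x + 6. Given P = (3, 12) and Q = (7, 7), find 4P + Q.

(4, 6)

First 4P:
Double-and-add on 4 = (100)₂. Start with P = (3, 12) for the leading 1-bit.
double: tangent at (3, 12): λ = (3·3² + 11)/(2·12) ≡ 12/11. 11⁻¹ ≡ 6 (mod 13), so λ ≡ 12·6 ≡ 7.
  x = λ² - 3 - 3 = 49 - 6 ≡ 4; y = λ·(3 - 4) - 12 ≡ 7. → (4, 7)
double: tangent at (4, 7): λ = (3·4² + 11)/(2·7) ≡ 7/1. 1⁻¹ ≡ 1 (mod 13) since 1·1 = 1 ≡ 1, so λ ≡ 7·1 ≡ 7.
  x = λ² - 4 - 4 = 49 - 8 ≡ 2; y = λ·(4 - 2) - 7 ≡ 7. → (2, 7)
4P = (2, 7).
Finally 4P + Q:
(2, 7) + (7, 7). λ = (7 - 7)/(7 - 2) ≡ 0/5 mod 13. 5⁻¹ ≡ 8 (mod 13) since 5·8 = 40 ≡ 1, so λ ≡ 0.
  x = λ² - 2 - 7 = 0 - 9 ≡ 4; y = λ·(2 - 4) - 7 ≡ 6. → (4, 6)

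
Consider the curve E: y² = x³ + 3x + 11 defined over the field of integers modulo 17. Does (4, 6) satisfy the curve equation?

yes

y² = 6² ≡ 2; x³ + 3x + 11 = 87 ≡ 2 (mod 17). 2 = 2.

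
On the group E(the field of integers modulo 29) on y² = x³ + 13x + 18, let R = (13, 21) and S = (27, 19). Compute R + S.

(13, 21) + (27, 19). λ = (19 - 21)/(27 - 13) ≡ 27/14 mod 29. 14⁻¹ ≡ 27 (mod 29) since 14·27 = 378 ≡ 1, so λ ≡ 4.
  x = λ² - 13 - 27 = 16 - 40 ≡ 5; y = λ·(13 - 5) - 21 ≡ 11. → (5, 11)

(5, 11)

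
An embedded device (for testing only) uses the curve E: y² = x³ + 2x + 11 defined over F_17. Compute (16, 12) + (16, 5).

O

The two points share x = 16 and their y-coordinates satisfy 12 + 5 ≡ 0 (mod 17), so they are inverses. Their sum is the point at infinity.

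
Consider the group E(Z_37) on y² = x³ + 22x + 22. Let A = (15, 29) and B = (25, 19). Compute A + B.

(15, 29) + (25, 19). λ = (19 - 29)/(25 - 15) ≡ 27/10 mod 37. 10⁻¹ ≡ 26 (mod 37) since 10·26 = 260 ≡ 1, so λ ≡ 36.
  x = λ² - 15 - 25 = 1296 - 40 ≡ 35; y = λ·(15 - 35) - 29 ≡ 28. → (35, 28)

(35, 28)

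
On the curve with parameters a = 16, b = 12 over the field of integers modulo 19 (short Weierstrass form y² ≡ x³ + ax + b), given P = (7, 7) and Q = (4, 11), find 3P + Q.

(3, 12)

First 3P:
Repeated addition: build up to 3P.
2P: tangent at (7, 7): λ = (3·7² + 16)/(2·7) ≡ 11/14. 14⁻¹ ≡ 15 (mod 19), so λ ≡ 11·15 ≡ 13.
  x = λ² - 7 - 7 = 169 - 14 ≡ 3; y = λ·(7 - 3) - 7 ≡ 7. → (3, 7)
3P: (3, 7) + (7, 7). λ = (7 - 7)/(7 - 3) ≡ 0/4 mod 19. 4⁻¹ ≡ 5 (mod 19) since 4·5 = 20 ≡ 1, so λ ≡ 0.
  x = λ² - 3 - 7 = 0 - 10 ≡ 9; y = λ·(3 - 9) - 7 ≡ 12. → (9, 12)
3P = (9, 12).
Finally 3P + Q:
(9, 12) + (4, 11). λ = (11 - 12)/(4 - 9) ≡ 18/14 mod 19. 14⁻¹ ≡ 15 (mod 19), so λ ≡ 4.
  x = λ² - 9 - 4 = 16 - 13 ≡ 3; y = λ·(9 - 3) - 12 ≡ 12. → (3, 12)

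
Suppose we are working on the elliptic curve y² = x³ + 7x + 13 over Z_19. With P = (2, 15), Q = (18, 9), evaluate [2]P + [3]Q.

(6, 10)

First 2P:
Repeated addition: build up to 2P.
2P: tangent at (2, 15): λ = (3·2² + 7)/(2·15) ≡ 0/11. 11⁻¹ ≡ 7 (mod 19), so λ ≡ 0·7 ≡ 0.
  x = λ² - 2 - 2 = 0 - 4 ≡ 15; y = λ·(2 - 15) - 15 ≡ 4. → (15, 4)
2P = (15, 4).
Next 3Q:
Repeated addition: build up to 3Q.
2Q: tangent at (18, 9): λ = (3·18² + 7)/(2·9) ≡ 10/18. 18⁻¹ ≡ 18 (mod 19), so λ ≡ 10·18 ≡ 9.
  x = λ² - 18 - 18 = 81 - 36 ≡ 7; y = λ·(18 - 7) - 9 ≡ 14. → (7, 14)
3Q: (7, 14) + (18, 9). λ = (9 - 14)/(18 - 7) ≡ 14/11 mod 19. 11⁻¹ ≡ 7 (mod 19) since 11·7 = 77 ≡ 1, so λ ≡ 3.
  x = λ² - 7 - 18 = 9 - 25 ≡ 3; y = λ·(7 - 3) - 14 ≡ 17. → (3, 17)
3Q = (3, 17).
Finally 2P + 3Q:
(15, 4) + (3, 17). λ = (17 - 4)/(3 - 15) ≡ 13/7 mod 19. 7⁻¹ ≡ 11 (mod 19) since 7·11 = 77 ≡ 1, so λ ≡ 10.
  x = λ² - 15 - 3 = 100 - 18 ≡ 6; y = λ·(15 - 6) - 4 ≡ 10. → (6, 10)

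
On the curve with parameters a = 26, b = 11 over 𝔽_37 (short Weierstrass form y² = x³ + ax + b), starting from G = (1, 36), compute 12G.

(36, 13)

Repeated addition: build up to 12G.
2G: tangent at (1, 36): λ = (3·1² + 26)/(2·36) ≡ 29/35. 35⁻¹ ≡ 18 (mod 37), so λ ≡ 29·18 ≡ 4.
  x = λ² - 1 - 1 = 16 - 2 ≡ 14; y = λ·(1 - 14) - 36 ≡ 23. → (14, 23)
3G: (14, 23) + (1, 36). λ = (36 - 23)/(1 - 14) ≡ 13/24 mod 37. 24⁻¹ ≡ 17 (mod 37), so λ ≡ 36.
  x = λ² - 14 - 1 = 1296 - 15 ≡ 23; y = λ·(14 - 23) - 23 ≡ 23. → (23, 23)
4G: (23, 23) + (1, 36). λ = (36 - 23)/(1 - 23) ≡ 13/15 mod 37. 15⁻¹ ≡ 5 (mod 37), so λ ≡ 28.
  x = λ² - 23 - 1 = 784 - 24 ≡ 20; y = λ·(23 - 20) - 23 ≡ 24. → (20, 24)
5G: (20, 24) + (1, 36). λ = (36 - 24)/(1 - 20) ≡ 12/18 mod 37. 18⁻¹ ≡ 35 (mod 37) since 18·35 = 630 ≡ 1, so λ ≡ 13.
  x = λ² - 20 - 1 = 169 - 21 ≡ 0; y = λ·(20 - 0) - 24 ≡ 14. → (0, 14)
6G: (0, 14) + (1, 36). λ = (36 - 14)/(1 - 0) ≡ 22/1 mod 37. 1⁻¹ ≡ 1 (mod 37), so λ ≡ 22.
  x = λ² - 0 - 1 = 484 - 1 ≡ 2; y = λ·(0 - 2) - 14 ≡ 16. → (2, 16)
7G: (2, 16) + (1, 36). λ = (36 - 16)/(1 - 2) ≡ 20/36 mod 37. 36⁻¹ ≡ 36 (mod 37), so λ ≡ 17.
  x = λ² - 2 - 1 = 289 - 3 ≡ 27; y = λ·(2 - 27) - 16 ≡ 3. → (27, 3)
8G: (27, 3) + (1, 36). λ = (36 - 3)/(1 - 27) ≡ 33/11 mod 37. 11⁻¹ ≡ 27 (mod 37), so λ ≡ 3.
  x = λ² - 27 - 1 = 9 - 28 ≡ 18; y = λ·(27 - 18) - 3 ≡ 24. → (18, 24)
9G: (18, 24) + (1, 36). λ = (36 - 24)/(1 - 18) ≡ 12/20 mod 37. 20⁻¹ ≡ 13 (mod 37), so λ ≡ 8.
  x = λ² - 18 - 1 = 64 - 19 ≡ 8; y = λ·(18 - 8) - 24 ≡ 19. → (8, 19)
10G: (8, 19) + (1, 36). λ = (36 - 19)/(1 - 8) ≡ 17/30 mod 37. 30⁻¹ ≡ 21 (mod 37) since 30·21 = 630 ≡ 1, so λ ≡ 24.
  x = λ² - 8 - 1 = 576 - 9 ≡ 12; y = λ·(8 - 12) - 19 ≡ 33. → (12, 33)
11G: (12, 33) + (1, 36). λ = (36 - 33)/(1 - 12) ≡ 3/26 mod 37. 26⁻¹ ≡ 10 (mod 37), so λ ≡ 30.
  x = λ² - 12 - 1 = 900 - 13 ≡ 36; y = λ·(12 - 36) - 33 ≡ 24. → (36, 24)
12G: (36, 24) + (1, 36). λ = (36 - 24)/(1 - 36) ≡ 12/2 mod 37. 2⁻¹ ≡ 19 (mod 37), so λ ≡ 6.
  x = λ² - 36 - 1 = 36 - 37 ≡ 36; y = λ·(36 - 36) - 24 ≡ 13. → (36, 13)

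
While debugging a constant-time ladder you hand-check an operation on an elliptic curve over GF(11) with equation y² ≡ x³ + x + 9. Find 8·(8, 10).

Write P = (8, 10).
Repeated addition: build up to 8P.
2P: tangent at (8, 10): λ = (3·8² + 1)/(2·10) ≡ 6/9. 9⁻¹ ≡ 5 (mod 11), so λ ≡ 6·5 ≡ 8.
  x = λ² - 8 - 8 = 64 - 16 ≡ 4; y = λ·(8 - 4) - 10 ≡ 0. → (4, 0)
3P: (4, 0) + (8, 10). λ = (10 - 0)/(8 - 4) ≡ 10/4 mod 11. 4⁻¹ ≡ 3 (mod 11), so λ ≡ 8.
  x = λ² - 4 - 8 = 64 - 12 ≡ 8; y = λ·(4 - 8) - 0 ≡ 1. → (8, 1)
4P: (8, 1) + (8, 10): same x and y₁ ≡ -y₂, so the sum is ∞.
5P: ∞ + (8, 10) = (8, 10) (identity).
6P: tangent at (8, 10): λ = (3·8² + 1)/(2·10) ≡ 6/9. 9⁻¹ ≡ 5 (mod 11) since 9·5 = 45 ≡ 1, so λ ≡ 6·5 ≡ 8.
  x = λ² - 8 - 8 = 64 - 16 ≡ 4; y = λ·(8 - 4) - 10 ≡ 0. → (4, 0)
7P: (4, 0) + (8, 10). λ = (10 - 0)/(8 - 4) ≡ 10/4 mod 11. 4⁻¹ ≡ 3 (mod 11) since 4·3 = 12 ≡ 1, so λ ≡ 8.
  x = λ² - 4 - 8 = 64 - 12 ≡ 8; y = λ·(4 - 8) - 0 ≡ 1. → (8, 1)
8P: (8, 1) + (8, 10): same x and y₁ ≡ -y₂, so the sum is ∞.

O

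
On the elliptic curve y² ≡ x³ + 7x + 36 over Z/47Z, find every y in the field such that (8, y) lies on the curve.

x³ + 7x + 36 = 604 ≡ 40 (mod 47).
40 is a non-residue mod 47; no y exists.

none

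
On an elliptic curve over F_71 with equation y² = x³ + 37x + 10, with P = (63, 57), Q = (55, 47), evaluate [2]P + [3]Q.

(14, 19)

First 2P:
Repeated addition: build up to 2P.
2P: tangent at (63, 57): λ = (3·63² + 37)/(2·57) ≡ 16/43. 43⁻¹ ≡ 38 (mod 71) since 43·38 = 1634 ≡ 1, so λ ≡ 16·38 ≡ 40.
  x = λ² - 63 - 63 = 1600 - 126 ≡ 54; y = λ·(63 - 54) - 57 ≡ 19. → (54, 19)
2P = (54, 19).
Next 3Q:
Repeated addition: build up to 3Q.
2Q: tangent at (55, 47): λ = (3·55² + 37)/(2·47) ≡ 24/23. 23⁻¹ ≡ 34 (mod 71), so λ ≡ 24·34 ≡ 35.
  x = λ² - 55 - 55 = 1225 - 110 ≡ 50; y = λ·(55 - 50) - 47 ≡ 57. → (50, 57)
3Q: (50, 57) + (55, 47). λ = (47 - 57)/(55 - 50) ≡ 61/5 mod 71. 5⁻¹ ≡ 57 (mod 71) since 5·57 = 285 ≡ 1, so λ ≡ 69.
  x = λ² - 50 - 55 = 4761 - 105 ≡ 41; y = λ·(50 - 41) - 57 ≡ 67. → (41, 67)
3Q = (41, 67).
Finally 2P + 3Q:
(54, 19) + (41, 67). λ = (67 - 19)/(41 - 54) ≡ 48/58 mod 71. 58⁻¹ ≡ 60 (mod 71) since 58·60 = 3480 ≡ 1, so λ ≡ 40.
  x = λ² - 54 - 41 = 1600 - 95 ≡ 14; y = λ·(54 - 14) - 19 ≡ 19. → (14, 19)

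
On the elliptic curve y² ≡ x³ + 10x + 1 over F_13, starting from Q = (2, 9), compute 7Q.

Double-and-add on 7 = (111)₂. Start with Q = (2, 9) for the leading 1-bit.
double: tangent at (2, 9): λ = (3·2² + 10)/(2·9) ≡ 9/5. 5⁻¹ ≡ 8 (mod 13), so λ ≡ 9·8 ≡ 7.
  x = λ² - 2 - 2 = 49 - 4 ≡ 6; y = λ·(2 - 6) - 9 ≡ 2. → (6, 2)
add Q: (6, 2) + (2, 9). λ = (9 - 2)/(2 - 6) ≡ 7/9 mod 13. 9⁻¹ ≡ 3 (mod 13) since 9·3 = 27 ≡ 1, so λ ≡ 8.
  x = λ² - 6 - 2 = 64 - 8 ≡ 4; y = λ·(6 - 4) - 2 ≡ 1. → (4, 1)
double: tangent at (4, 1): λ = (3·4² + 10)/(2·1) ≡ 6/2. 2⁻¹ ≡ 7 (mod 13), so λ ≡ 6·7 ≡ 3.
  x = λ² - 4 - 4 = 9 - 8 ≡ 1; y = λ·(4 - 1) - 1 ≡ 8. → (1, 8)
add Q: (1, 8) + (2, 9). λ = (9 - 8)/(2 - 1) ≡ 1/1 mod 13. 1⁻¹ ≡ 1 (mod 13) since 1·1 = 1 ≡ 1, so λ ≡ 1.
  x = λ² - 1 - 2 = 1 - 3 ≡ 11; y = λ·(1 - 11) - 8 ≡ 8. → (11, 8)

(11, 8)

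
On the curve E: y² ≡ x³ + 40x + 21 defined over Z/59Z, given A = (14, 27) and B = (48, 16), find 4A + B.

First 4A:
Repeated addition: build up to 4A.
2A: tangent at (14, 27): λ = (3·14² + 40)/(2·27) ≡ 38/54. 54⁻¹ ≡ 47 (mod 59), so λ ≡ 38·47 ≡ 16.
  x = λ² - 14 - 14 = 256 - 28 ≡ 51; y = λ·(14 - 51) - 27 ≡ 30. → (51, 30)
3A: (51, 30) + (14, 27). λ = (27 - 30)/(14 - 51) ≡ 56/22 mod 59. 22⁻¹ ≡ 51 (mod 59), so λ ≡ 24.
  x = λ² - 51 - 14 = 576 - 65 ≡ 39; y = λ·(51 - 39) - 30 ≡ 22. → (39, 22)
4A: (39, 22) + (14, 27). λ = (27 - 22)/(14 - 39) ≡ 5/34 mod 59. 34⁻¹ ≡ 33 (mod 59), so λ ≡ 47.
  x = λ² - 39 - 14 = 2209 - 53 ≡ 32; y = λ·(39 - 32) - 22 ≡ 12. → (32, 12)
4A = (32, 12).
Finally 4A + B:
(32, 12) + (48, 16). λ = (16 - 12)/(48 - 32) ≡ 4/16 mod 59. 16⁻¹ ≡ 48 (mod 59), so λ ≡ 15.
  x = λ² - 32 - 48 = 225 - 80 ≡ 27; y = λ·(32 - 27) - 12 ≡ 4. → (27, 4)

(27, 4)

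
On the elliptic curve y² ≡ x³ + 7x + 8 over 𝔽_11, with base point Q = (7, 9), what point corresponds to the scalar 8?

Repeated addition: build up to 8Q.
2Q: tangent at (7, 9): λ = (3·7² + 7)/(2·9) ≡ 0/7. 7⁻¹ ≡ 8 (mod 11), so λ ≡ 0·8 ≡ 0.
  x = λ² - 7 - 7 = 0 - 14 ≡ 8; y = λ·(7 - 8) - 9 ≡ 2. → (8, 2)
3Q: (8, 2) + (7, 9). λ = (9 - 2)/(7 - 8) ≡ 7/10 mod 11. 10⁻¹ ≡ 10 (mod 11), so λ ≡ 4.
  x = λ² - 8 - 7 = 16 - 15 ≡ 1; y = λ·(8 - 1) - 2 ≡ 4. → (1, 4)
4Q: (1, 4) + (7, 9). λ = (9 - 4)/(7 - 1) ≡ 5/6 mod 11. 6⁻¹ ≡ 2 (mod 11) since 6·2 = 12 ≡ 1, so λ ≡ 10.
  x = λ² - 1 - 7 = 100 - 8 ≡ 4; y = λ·(1 - 4) - 4 ≡ 10. → (4, 10)
5Q: (4, 10) + (7, 9). λ = (9 - 10)/(7 - 4) ≡ 10/3 mod 11. 3⁻¹ ≡ 4 (mod 11), so λ ≡ 7.
  x = λ² - 4 - 7 = 49 - 11 ≡ 5; y = λ·(4 - 5) - 10 ≡ 5. → (5, 5)
6Q: (5, 5) + (7, 9). λ = (9 - 5)/(7 - 5) ≡ 4/2 mod 11. 2⁻¹ ≡ 6 (mod 11) since 2·6 = 12 ≡ 1, so λ ≡ 2.
  x = λ² - 5 - 7 = 4 - 12 ≡ 3; y = λ·(5 - 3) - 5 ≡ 10. → (3, 10)
7Q: (3, 10) + (7, 9). λ = (9 - 10)/(7 - 3) ≡ 10/4 mod 11. 4⁻¹ ≡ 3 (mod 11), so λ ≡ 8.
  x = λ² - 3 - 7 = 64 - 10 ≡ 10; y = λ·(3 - 10) - 10 ≡ 0. → (10, 0)
8Q: (10, 0) + (7, 9). λ = (9 - 0)/(7 - 10) ≡ 9/8 mod 11. 8⁻¹ ≡ 7 (mod 11), so λ ≡ 8.
  x = λ² - 10 - 7 = 64 - 17 ≡ 3; y = λ·(10 - 3) - 0 ≡ 1. → (3, 1)

(3, 1)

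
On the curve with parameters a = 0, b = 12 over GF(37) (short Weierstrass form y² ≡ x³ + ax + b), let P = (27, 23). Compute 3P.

Repeated addition: build up to 3P.
2P: tangent at (27, 23): λ = (3·27² + 0)/(2·23) ≡ 4/9. 9⁻¹ ≡ 33 (mod 37) since 9·33 = 297 ≡ 1, so λ ≡ 4·33 ≡ 21.
  x = λ² - 27 - 27 = 441 - 54 ≡ 17; y = λ·(27 - 17) - 23 ≡ 2. → (17, 2)
3P: (17, 2) + (27, 23). λ = (23 - 2)/(27 - 17) ≡ 21/10 mod 37. 10⁻¹ ≡ 26 (mod 37), so λ ≡ 28.
  x = λ² - 17 - 27 = 784 - 44 ≡ 0; y = λ·(17 - 0) - 2 ≡ 30. → (0, 30)

(0, 30)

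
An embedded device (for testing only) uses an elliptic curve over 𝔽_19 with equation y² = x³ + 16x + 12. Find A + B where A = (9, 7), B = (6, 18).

(9, 12)

(9, 7) + (6, 18). λ = (18 - 7)/(6 - 9) ≡ 11/16 mod 19. 16⁻¹ ≡ 6 (mod 19) since 16·6 = 96 ≡ 1, so λ ≡ 9.
  x = λ² - 9 - 6 = 81 - 15 ≡ 9; y = λ·(9 - 9) - 7 ≡ 12. → (9, 12)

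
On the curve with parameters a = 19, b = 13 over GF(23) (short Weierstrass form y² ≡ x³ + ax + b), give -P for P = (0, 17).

-(0, 17) = (0, -17 mod 23) = (0, 6).

(0, 6)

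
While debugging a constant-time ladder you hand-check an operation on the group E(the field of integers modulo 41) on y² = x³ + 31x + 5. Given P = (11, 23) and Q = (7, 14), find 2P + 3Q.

(38, 7)

First 2P:
Repeated addition: build up to 2P.
2P: tangent at (11, 23): λ = (3·11² + 31)/(2·23) ≡ 25/5. 5⁻¹ ≡ 33 (mod 41), so λ ≡ 25·33 ≡ 5.
  x = λ² - 11 - 11 = 25 - 22 ≡ 3; y = λ·(11 - 3) - 23 ≡ 17. → (3, 17)
2P = (3, 17).
Next 3Q:
Repeated addition: build up to 3Q.
2Q: tangent at (7, 14): λ = (3·7² + 31)/(2·14) ≡ 14/28. 28⁻¹ ≡ 22 (mod 41), so λ ≡ 14·22 ≡ 21.
  x = λ² - 7 - 7 = 441 - 14 ≡ 17; y = λ·(7 - 17) - 14 ≡ 22. → (17, 22)
3Q: (17, 22) + (7, 14). λ = (14 - 22)/(7 - 17) ≡ 33/31 mod 41. 31⁻¹ ≡ 4 (mod 41), so λ ≡ 9.
  x = λ² - 17 - 7 = 81 - 24 ≡ 16; y = λ·(17 - 16) - 22 ≡ 28. → (16, 28)
3Q = (16, 28).
Finally 2P + 3Q:
(3, 17) + (16, 28). λ = (28 - 17)/(16 - 3) ≡ 11/13 mod 41. 13⁻¹ ≡ 19 (mod 41), so λ ≡ 4.
  x = λ² - 3 - 16 = 16 - 19 ≡ 38; y = λ·(3 - 38) - 17 ≡ 7. → (38, 7)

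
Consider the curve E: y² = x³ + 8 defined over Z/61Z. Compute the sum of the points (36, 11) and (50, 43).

(35, 0)

(36, 11) + (50, 43). λ = (43 - 11)/(50 - 36) ≡ 32/14 mod 61. 14⁻¹ ≡ 48 (mod 61), so λ ≡ 11.
  x = λ² - 36 - 50 = 121 - 86 ≡ 35; y = λ·(36 - 35) - 11 ≡ 0. → (35, 0)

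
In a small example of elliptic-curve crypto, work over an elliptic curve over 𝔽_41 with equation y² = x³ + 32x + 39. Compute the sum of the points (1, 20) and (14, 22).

(1, 20) + (14, 22). λ = (22 - 20)/(14 - 1) ≡ 2/13 mod 41. 13⁻¹ ≡ 19 (mod 41), so λ ≡ 38.
  x = λ² - 1 - 14 = 1444 - 15 ≡ 35; y = λ·(1 - 35) - 20 ≡ 0. → (35, 0)

(35, 0)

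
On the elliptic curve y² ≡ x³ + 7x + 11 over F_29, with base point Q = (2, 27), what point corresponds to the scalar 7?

(18, 13)

Repeated addition: build up to 7Q.
2Q: tangent at (2, 27): λ = (3·2² + 7)/(2·27) ≡ 19/25. 25⁻¹ ≡ 7 (mod 29) since 25·7 = 175 ≡ 1, so λ ≡ 19·7 ≡ 17.
  x = λ² - 2 - 2 = 289 - 4 ≡ 24; y = λ·(2 - 24) - 27 ≡ 5. → (24, 5)
3Q: (24, 5) + (2, 27). λ = (27 - 5)/(2 - 24) ≡ 22/7 mod 29. 7⁻¹ ≡ 25 (mod 29), so λ ≡ 28.
  x = λ² - 24 - 2 = 784 - 26 ≡ 4; y = λ·(24 - 4) - 5 ≡ 4. → (4, 4)
4Q: (4, 4) + (2, 27). λ = (27 - 4)/(2 - 4) ≡ 23/27 mod 29. 27⁻¹ ≡ 14 (mod 29), so λ ≡ 3.
  x = λ² - 4 - 2 = 9 - 6 ≡ 3; y = λ·(4 - 3) - 4 ≡ 28. → (3, 28)
5Q: (3, 28) + (2, 27). λ = (27 - 28)/(2 - 3) ≡ 28/28 mod 29. 28⁻¹ ≡ 28 (mod 29), so λ ≡ 1.
  x = λ² - 3 - 2 = 1 - 5 ≡ 25; y = λ·(3 - 25) - 28 ≡ 8. → (25, 8)
6Q: (25, 8) + (2, 27). λ = (27 - 8)/(2 - 25) ≡ 19/6 mod 29. 6⁻¹ ≡ 5 (mod 29) since 6·5 = 30 ≡ 1, so λ ≡ 8.
  x = λ² - 25 - 2 = 64 - 27 ≡ 8; y = λ·(25 - 8) - 8 ≡ 12. → (8, 12)
7Q: (8, 12) + (2, 27). λ = (27 - 12)/(2 - 8) ≡ 15/23 mod 29. 23⁻¹ ≡ 24 (mod 29), so λ ≡ 12.
  x = λ² - 8 - 2 = 144 - 10 ≡ 18; y = λ·(8 - 18) - 12 ≡ 13. → (18, 13)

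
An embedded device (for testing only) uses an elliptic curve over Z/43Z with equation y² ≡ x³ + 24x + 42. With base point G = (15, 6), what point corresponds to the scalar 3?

Repeated addition: build up to 3G.
2G: tangent at (15, 6): λ = (3·15² + 24)/(2·6) ≡ 11/12. 12⁻¹ ≡ 18 (mod 43), so λ ≡ 11·18 ≡ 26.
  x = λ² - 15 - 15 = 676 - 30 ≡ 1; y = λ·(15 - 1) - 6 ≡ 14. → (1, 14)
3G: (1, 14) + (15, 6). λ = (6 - 14)/(15 - 1) ≡ 35/14 mod 43. 14⁻¹ ≡ 40 (mod 43) since 14·40 = 560 ≡ 1, so λ ≡ 24.
  x = λ² - 1 - 15 = 576 - 16 ≡ 1; y = λ·(1 - 1) - 14 ≡ 29. → (1, 29)

(1, 29)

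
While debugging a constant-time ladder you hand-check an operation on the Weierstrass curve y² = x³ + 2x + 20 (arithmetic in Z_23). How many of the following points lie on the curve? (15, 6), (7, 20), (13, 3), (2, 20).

(15, 6): 6² ≡ 13, rhs ≡ 21 → off.
(7, 20): 20² ≡ 9, rhs ≡ 9 → on.
(13, 3): 3² ≡ 9, rhs ≡ 12 → off.
(2, 20): 20² ≡ 9, rhs ≡ 9 → on.

2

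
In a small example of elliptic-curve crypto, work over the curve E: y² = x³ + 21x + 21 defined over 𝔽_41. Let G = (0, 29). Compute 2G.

(36, 23)

tangent at (0, 29): λ = (3·0² + 21)/(2·29) ≡ 21/17. 17⁻¹ ≡ 29 (mod 41) since 17·29 = 493 ≡ 1, so λ ≡ 21·29 ≡ 35.
  x = λ² - 0 - 0 = 1225 - 0 ≡ 36; y = λ·(0 - 36) - 29 ≡ 23. → (36, 23)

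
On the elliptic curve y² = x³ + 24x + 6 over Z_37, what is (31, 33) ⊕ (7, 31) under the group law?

(31, 33) + (7, 31). λ = (31 - 33)/(7 - 31) ≡ 35/13 mod 37. 13⁻¹ ≡ 20 (mod 37), so λ ≡ 34.
  x = λ² - 31 - 7 = 1156 - 38 ≡ 8; y = λ·(31 - 8) - 33 ≡ 9. → (8, 9)

(8, 9)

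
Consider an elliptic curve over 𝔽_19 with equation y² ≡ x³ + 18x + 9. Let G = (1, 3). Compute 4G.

(9, 8)

Repeated addition: build up to 4G.
2G: tangent at (1, 3): λ = (3·1² + 18)/(2·3) ≡ 2/6. 6⁻¹ ≡ 16 (mod 19) since 6·16 = 96 ≡ 1, so λ ≡ 2·16 ≡ 13.
  x = λ² - 1 - 1 = 169 - 2 ≡ 15; y = λ·(1 - 15) - 3 ≡ 5. → (15, 5)
3G: (15, 5) + (1, 3). λ = (3 - 5)/(1 - 15) ≡ 17/5 mod 19. 5⁻¹ ≡ 4 (mod 19), so λ ≡ 11.
  x = λ² - 15 - 1 = 121 - 16 ≡ 10; y = λ·(15 - 10) - 5 ≡ 12. → (10, 12)
4G: (10, 12) + (1, 3). λ = (3 - 12)/(1 - 10) ≡ 10/10 mod 19. 10⁻¹ ≡ 2 (mod 19) since 10·2 = 20 ≡ 1, so λ ≡ 1.
  x = λ² - 10 - 1 = 1 - 11 ≡ 9; y = λ·(10 - 9) - 12 ≡ 8. → (9, 8)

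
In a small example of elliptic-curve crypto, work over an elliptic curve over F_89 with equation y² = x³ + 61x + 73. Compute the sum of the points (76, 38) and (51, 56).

(76, 38) + (51, 56). λ = (56 - 38)/(51 - 76) ≡ 18/64 mod 89. 64⁻¹ ≡ 32 (mod 89), so λ ≡ 42.
  x = λ² - 76 - 51 = 1764 - 127 ≡ 35; y = λ·(76 - 35) - 38 ≡ 82. → (35, 82)

(35, 82)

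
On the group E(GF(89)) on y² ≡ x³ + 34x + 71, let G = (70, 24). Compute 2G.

(56, 83)

tangent at (70, 24): λ = (3·70² + 34)/(2·24) ≡ 49/48. 48⁻¹ ≡ 13 (mod 89) since 48·13 = 624 ≡ 1, so λ ≡ 49·13 ≡ 14.
  x = λ² - 70 - 70 = 196 - 140 ≡ 56; y = λ·(70 - 56) - 24 ≡ 83. → (56, 83)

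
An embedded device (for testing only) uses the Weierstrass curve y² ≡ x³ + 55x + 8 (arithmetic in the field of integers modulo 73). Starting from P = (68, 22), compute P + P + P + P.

Repeated addition: build up to 4P.
2P: tangent at (68, 22): λ = (3·68² + 55)/(2·22) ≡ 57/44. 44⁻¹ ≡ 5 (mod 73) since 44·5 = 220 ≡ 1, so λ ≡ 57·5 ≡ 66.
  x = λ² - 68 - 68 = 4356 - 136 ≡ 59; y = λ·(68 - 59) - 22 ≡ 61. → (59, 61)
3P: (59, 61) + (68, 22). λ = (22 - 61)/(68 - 59) ≡ 34/9 mod 73. 9⁻¹ ≡ 65 (mod 73), so λ ≡ 20.
  x = λ² - 59 - 68 = 400 - 127 ≡ 54; y = λ·(59 - 54) - 61 ≡ 39. → (54, 39)
4P: (54, 39) + (68, 22). λ = (22 - 39)/(68 - 54) ≡ 56/14 mod 73. 14⁻¹ ≡ 47 (mod 73), so λ ≡ 4.
  x = λ² - 54 - 68 = 16 - 122 ≡ 40; y = λ·(54 - 40) - 39 ≡ 17. → (40, 17)

(40, 17)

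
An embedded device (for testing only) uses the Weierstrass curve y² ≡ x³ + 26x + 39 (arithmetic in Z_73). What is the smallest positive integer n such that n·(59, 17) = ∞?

5

2P: tangent at (59, 17): λ = (3·59² + 26)/(2·17) ≡ 30/34. 34⁻¹ ≡ 58 (mod 73), so λ ≡ 30·58 ≡ 61.
  x = λ² - 59 - 59 = 3721 - 118 ≡ 26; y = λ·(59 - 26) - 17 ≡ 25. → (26, 25)
3P: (26, 25) + (59, 17). λ = (17 - 25)/(59 - 26) ≡ 65/33 mod 73. 33⁻¹ ≡ 31 (mod 73), so λ ≡ 44.
  x = λ² - 26 - 59 = 1936 - 85 ≡ 26; y = λ·(26 - 26) - 25 ≡ 48. → (26, 48)
4P: (26, 48) + (59, 17). λ = (17 - 48)/(59 - 26) ≡ 42/33 mod 73. 33⁻¹ ≡ 31 (mod 73), so λ ≡ 61.
  x = λ² - 26 - 59 = 3721 - 85 ≡ 59; y = λ·(26 - 59) - 48 ≡ 56. → (59, 56)
5P: (59, 56) + (59, 17): same x and y₁ ≡ -y₂, so the sum is ∞.
5P = ∞, so the order is 5.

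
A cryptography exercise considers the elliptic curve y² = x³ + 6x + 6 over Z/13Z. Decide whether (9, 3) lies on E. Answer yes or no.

y² = 3² ≡ 9; x³ + 6x + 6 = 789 ≡ 9 (mod 13). 9 = 9.

yes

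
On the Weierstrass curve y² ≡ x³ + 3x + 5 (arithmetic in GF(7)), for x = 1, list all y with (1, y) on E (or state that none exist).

3, 4

x³ + 3x + 5 = 9 ≡ 2 (mod 7).
Square roots of 2 mod 7: 3 and 4 (since 3² = 9 ≡ 2).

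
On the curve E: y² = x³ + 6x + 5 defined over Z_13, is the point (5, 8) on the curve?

no

y² = 8² ≡ 12; x³ + 6x + 5 = 160 ≡ 4 (mod 13). 12 ≠ 4.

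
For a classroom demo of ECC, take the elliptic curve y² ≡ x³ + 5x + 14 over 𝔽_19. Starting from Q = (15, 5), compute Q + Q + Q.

O

Repeated addition: build up to 3Q.
2Q: tangent at (15, 5): λ = (3·15² + 5)/(2·5) ≡ 15/10. 10⁻¹ ≡ 2 (mod 19) since 10·2 = 20 ≡ 1, so λ ≡ 15·2 ≡ 11.
  x = λ² - 15 - 15 = 121 - 30 ≡ 15; y = λ·(15 - 15) - 5 ≡ 14. → (15, 14)
3Q: (15, 14) + (15, 5): same x and y₁ ≡ -y₂, so the sum is 𝒪.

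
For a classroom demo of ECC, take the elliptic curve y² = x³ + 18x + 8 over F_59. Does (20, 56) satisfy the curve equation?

no

y² = 56² ≡ 9; x³ + 18x + 8 = 8368 ≡ 49 (mod 59). 9 ≠ 49.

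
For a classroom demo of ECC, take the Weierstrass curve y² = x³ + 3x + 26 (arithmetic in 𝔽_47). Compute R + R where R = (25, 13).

tangent at (25, 13): λ = (3·25² + 3)/(2·13) ≡ 45/26. 26⁻¹ ≡ 38 (mod 47) since 26·38 = 988 ≡ 1, so λ ≡ 45·38 ≡ 18.
  x = λ² - 25 - 25 = 324 - 50 ≡ 39; y = λ·(25 - 39) - 13 ≡ 17. → (39, 17)

(39, 17)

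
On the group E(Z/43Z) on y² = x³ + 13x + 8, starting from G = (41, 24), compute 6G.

(13, 40)

Double-and-add on 6 = (110)₂. Start with G = (41, 24) for the leading 1-bit.
double: tangent at (41, 24): λ = (3·41² + 13)/(2·24) ≡ 25/5. 5⁻¹ ≡ 26 (mod 43), so λ ≡ 25·26 ≡ 5.
  x = λ² - 41 - 41 = 25 - 82 ≡ 29; y = λ·(41 - 29) - 24 ≡ 36. → (29, 36)
add G: (29, 36) + (41, 24). λ = (24 - 36)/(41 - 29) ≡ 31/12 mod 43. 12⁻¹ ≡ 18 (mod 43) since 12·18 = 216 ≡ 1, so λ ≡ 42.
  x = λ² - 29 - 41 = 1764 - 70 ≡ 17; y = λ·(29 - 17) - 36 ≡ 38. → (17, 38)
double: tangent at (17, 38): λ = (3·17² + 13)/(2·38) ≡ 20/33. 33⁻¹ ≡ 30 (mod 43), so λ ≡ 20·30 ≡ 41.
  x = λ² - 17 - 17 = 1681 - 34 ≡ 13; y = λ·(17 - 13) - 38 ≡ 40. → (13, 40)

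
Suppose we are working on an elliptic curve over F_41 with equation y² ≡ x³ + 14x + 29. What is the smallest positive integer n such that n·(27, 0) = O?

2P: (27, 0) + (27, 0): same x and y₁ ≡ -y₂, so the sum is O.
2P = O, so the order is 2.

2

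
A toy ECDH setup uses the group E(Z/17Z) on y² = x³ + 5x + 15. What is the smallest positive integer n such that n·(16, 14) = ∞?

5

2P: tangent at (16, 14): λ = (3·16² + 5)/(2·14) ≡ 8/11. 11⁻¹ ≡ 14 (mod 17) since 11·14 = 154 ≡ 1, so λ ≡ 8·14 ≡ 10.
  x = λ² - 16 - 16 = 100 - 32 ≡ 0; y = λ·(16 - 0) - 14 ≡ 10. → (0, 10)
3P: (0, 10) + (16, 14). λ = (14 - 10)/(16 - 0) ≡ 4/16 mod 17. 16⁻¹ ≡ 16 (mod 17), so λ ≡ 13.
  x = λ² - 0 - 16 = 169 - 16 ≡ 0; y = λ·(0 - 0) - 10 ≡ 7. → (0, 7)
4P: (0, 7) + (16, 14). λ = (14 - 7)/(16 - 0) ≡ 7/16 mod 17. 16⁻¹ ≡ 16 (mod 17) since 16·16 = 256 ≡ 1, so λ ≡ 10.
  x = λ² - 0 - 16 = 100 - 16 ≡ 16; y = λ·(0 - 16) - 7 ≡ 3. → (16, 3)
5P: (16, 3) + (16, 14): same x and y₁ ≡ -y₂, so the sum is ∞.
5P = ∞, so the order is 5.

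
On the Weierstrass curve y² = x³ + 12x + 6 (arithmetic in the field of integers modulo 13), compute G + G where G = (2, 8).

(8, 9)

tangent at (2, 8): λ = (3·2² + 12)/(2·8) ≡ 11/3. 3⁻¹ ≡ 9 (mod 13), so λ ≡ 11·9 ≡ 8.
  x = λ² - 2 - 2 = 64 - 4 ≡ 8; y = λ·(2 - 8) - 8 ≡ 9. → (8, 9)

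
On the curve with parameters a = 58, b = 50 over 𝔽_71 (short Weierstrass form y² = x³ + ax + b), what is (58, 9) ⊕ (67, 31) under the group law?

(37, 66)

(58, 9) + (67, 31). λ = (31 - 9)/(67 - 58) ≡ 22/9 mod 71. 9⁻¹ ≡ 8 (mod 71), so λ ≡ 34.
  x = λ² - 58 - 67 = 1156 - 125 ≡ 37; y = λ·(58 - 37) - 9 ≡ 66. → (37, 66)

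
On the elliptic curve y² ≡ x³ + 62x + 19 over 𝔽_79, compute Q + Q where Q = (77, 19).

tangent at (77, 19): λ = (3·77² + 62)/(2·19) ≡ 74/38. 38⁻¹ ≡ 52 (mod 79), so λ ≡ 74·52 ≡ 56.
  x = λ² - 77 - 77 = 3136 - 154 ≡ 59; y = λ·(77 - 59) - 19 ≡ 41. → (59, 41)

(59, 41)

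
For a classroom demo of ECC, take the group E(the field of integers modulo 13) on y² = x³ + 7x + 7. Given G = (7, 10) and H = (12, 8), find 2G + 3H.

First 2G:
Repeated addition: build up to 2G.
2G: tangent at (7, 10): λ = (3·7² + 7)/(2·10) ≡ 11/7. 7⁻¹ ≡ 2 (mod 13) since 7·2 = 14 ≡ 1, so λ ≡ 11·2 ≡ 9.
  x = λ² - 7 - 7 = 81 - 14 ≡ 2; y = λ·(7 - 2) - 10 ≡ 9. → (2, 9)
2G = (2, 9).
Next 3H:
Repeated addition: build up to 3H.
2H: tangent at (12, 8): λ = (3·12² + 7)/(2·8) ≡ 10/3. 3⁻¹ ≡ 9 (mod 13) since 3·9 = 27 ≡ 1, so λ ≡ 10·9 ≡ 12.
  x = λ² - 12 - 12 = 144 - 24 ≡ 3; y = λ·(12 - 3) - 8 ≡ 9. → (3, 9)
3H: (3, 9) + (12, 8). λ = (8 - 9)/(12 - 3) ≡ 12/9 mod 13. 9⁻¹ ≡ 3 (mod 13) since 9·3 = 27 ≡ 1, so λ ≡ 10.
  x = λ² - 3 - 12 = 100 - 15 ≡ 7; y = λ·(3 - 7) - 9 ≡ 3. → (7, 3)
3H = (7, 3).
Finally 2G + 3H:
(2, 9) + (7, 3). λ = (3 - 9)/(7 - 2) ≡ 7/5 mod 13. 5⁻¹ ≡ 8 (mod 13) since 5·8 = 40 ≡ 1, so λ ≡ 4.
  x = λ² - 2 - 7 = 16 - 9 ≡ 7; y = λ·(2 - 7) - 9 ≡ 10. → (7, 10)

(7, 10)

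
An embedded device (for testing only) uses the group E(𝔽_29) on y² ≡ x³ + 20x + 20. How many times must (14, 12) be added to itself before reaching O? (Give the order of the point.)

2P: tangent at (14, 12): λ = (3·14² + 20)/(2·12) ≡ 28/24. 24⁻¹ ≡ 23 (mod 29), so λ ≡ 28·23 ≡ 6.
  x = λ² - 14 - 14 = 36 - 28 ≡ 8; y = λ·(14 - 8) - 12 ≡ 24. → (8, 24)
3P: (8, 24) + (14, 12). λ = (12 - 24)/(14 - 8) ≡ 17/6 mod 29. 6⁻¹ ≡ 5 (mod 29) since 6·5 = 30 ≡ 1, so λ ≡ 27.
  x = λ² - 8 - 14 = 729 - 22 ≡ 11; y = λ·(8 - 11) - 24 ≡ 11. → (11, 11)
4P: (11, 11) + (14, 12). λ = (12 - 11)/(14 - 11) ≡ 1/3 mod 29. 3⁻¹ ≡ 10 (mod 29), so λ ≡ 10.
  x = λ² - 11 - 14 = 100 - 25 ≡ 17; y = λ·(11 - 17) - 11 ≡ 16. → (17, 16)
5P: (17, 16) + (14, 12). λ = (12 - 16)/(14 - 17) ≡ 25/26 mod 29. 26⁻¹ ≡ 19 (mod 29), so λ ≡ 11.
  x = λ² - 17 - 14 = 121 - 31 ≡ 3; y = λ·(17 - 3) - 16 ≡ 22. → (3, 22)
6P: (3, 22) + (14, 12). λ = (12 - 22)/(14 - 3) ≡ 19/11 mod 29. 11⁻¹ ≡ 8 (mod 29), so λ ≡ 7.
  x = λ² - 3 - 14 = 49 - 17 ≡ 3; y = λ·(3 - 3) - 22 ≡ 7. → (3, 7)
7P: (3, 7) + (14, 12). λ = (12 - 7)/(14 - 3) ≡ 5/11 mod 29. 11⁻¹ ≡ 8 (mod 29), so λ ≡ 11.
  x = λ² - 3 - 14 = 121 - 17 ≡ 17; y = λ·(3 - 17) - 7 ≡ 13. → (17, 13)
8P: (17, 13) + (14, 12). λ = (12 - 13)/(14 - 17) ≡ 28/26 mod 29. 26⁻¹ ≡ 19 (mod 29) since 26·19 = 494 ≡ 1, so λ ≡ 10.
  x = λ² - 17 - 14 = 100 - 31 ≡ 11; y = λ·(17 - 11) - 13 ≡ 18. → (11, 18)
9P: (11, 18) + (14, 12). λ = (12 - 18)/(14 - 11) ≡ 23/3 mod 29. 3⁻¹ ≡ 10 (mod 29) since 3·10 = 30 ≡ 1, so λ ≡ 27.
  x = λ² - 11 - 14 = 729 - 25 ≡ 8; y = λ·(11 - 8) - 18 ≡ 5. → (8, 5)
10P: (8, 5) + (14, 12). λ = (12 - 5)/(14 - 8) ≡ 7/6 mod 29. 6⁻¹ ≡ 5 (mod 29) since 6·5 = 30 ≡ 1, so λ ≡ 6.
  x = λ² - 8 - 14 = 36 - 22 ≡ 14; y = λ·(8 - 14) - 5 ≡ 17. → (14, 17)
11P: (14, 17) + (14, 12): same x and y₁ ≡ -y₂, so the sum is O.
11P = O, so the order is 11.

11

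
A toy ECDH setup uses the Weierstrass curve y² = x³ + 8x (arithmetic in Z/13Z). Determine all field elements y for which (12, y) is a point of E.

x³ + 8x + 0 = 1824 ≡ 4 (mod 13).
Square roots of 4 mod 13: 2 and 11 (since 2² = 4 ≡ 4).

2, 11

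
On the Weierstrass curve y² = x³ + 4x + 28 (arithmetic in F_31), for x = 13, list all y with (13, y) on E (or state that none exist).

13, 18

x³ + 4x + 28 = 2277 ≡ 14 (mod 31).
Square roots of 14 mod 31: 13 and 18 (since 13² = 169 ≡ 14).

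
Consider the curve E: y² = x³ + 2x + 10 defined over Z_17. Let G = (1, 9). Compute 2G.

(6, 0)

tangent at (1, 9): λ = (3·1² + 2)/(2·9) ≡ 5/1. 1⁻¹ ≡ 1 (mod 17) since 1·1 = 1 ≡ 1, so λ ≡ 5·1 ≡ 5.
  x = λ² - 1 - 1 = 25 - 2 ≡ 6; y = λ·(1 - 6) - 9 ≡ 0. → (6, 0)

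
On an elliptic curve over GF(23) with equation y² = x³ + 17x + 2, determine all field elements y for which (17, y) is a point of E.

x³ + 17x + 2 = 5204 ≡ 6 (mod 23).
Square roots of 6 mod 23: 11 and 12 (since 11² = 121 ≡ 6).

11, 12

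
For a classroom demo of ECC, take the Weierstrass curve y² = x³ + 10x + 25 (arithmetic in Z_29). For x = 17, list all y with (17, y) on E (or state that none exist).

2, 27

x³ + 10x + 25 = 5108 ≡ 4 (mod 29).
Square roots of 4 mod 29: 2 and 27 (since 2² = 4 ≡ 4).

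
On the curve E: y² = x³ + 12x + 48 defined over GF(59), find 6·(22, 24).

Write P = (22, 24).
Double-and-add on 6 = (110)₂. Start with P = (22, 24) for the leading 1-bit.
double: tangent at (22, 24): λ = (3·22² + 12)/(2·24) ≡ 48/48. 48⁻¹ ≡ 16 (mod 59), so λ ≡ 48·16 ≡ 1.
  x = λ² - 22 - 22 = 1 - 44 ≡ 16; y = λ·(22 - 16) - 24 ≡ 41. → (16, 41)
add P: (16, 41) + (22, 24). λ = (24 - 41)/(22 - 16) ≡ 42/6 mod 59. 6⁻¹ ≡ 10 (mod 59), so λ ≡ 7.
  x = λ² - 16 - 22 = 49 - 38 ≡ 11; y = λ·(16 - 11) - 41 ≡ 53. → (11, 53)
double: tangent at (11, 53): λ = (3·11² + 12)/(2·53) ≡ 21/47. 47⁻¹ ≡ 54 (mod 59) since 47·54 = 2538 ≡ 1, so λ ≡ 21·54 ≡ 13.
  x = λ² - 11 - 11 = 169 - 22 ≡ 29; y = λ·(11 - 29) - 53 ≡ 8. → (29, 8)

(29, 8)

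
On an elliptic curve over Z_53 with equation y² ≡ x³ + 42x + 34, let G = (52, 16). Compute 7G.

Double-and-add on 7 = (111)₂. Start with G = (52, 16) for the leading 1-bit.
double: tangent at (52, 16): λ = (3·52² + 42)/(2·16) ≡ 45/32. 32⁻¹ ≡ 5 (mod 53) since 32·5 = 160 ≡ 1, so λ ≡ 45·5 ≡ 13.
  x = λ² - 52 - 52 = 169 - 104 ≡ 12; y = λ·(52 - 12) - 16 ≡ 27. → (12, 27)
add G: (12, 27) + (52, 16). λ = (16 - 27)/(52 - 12) ≡ 42/40 mod 53. 40⁻¹ ≡ 4 (mod 53), so λ ≡ 9.
  x = λ² - 12 - 52 = 81 - 64 ≡ 17; y = λ·(12 - 17) - 27 ≡ 34. → (17, 34)
double: tangent at (17, 34): λ = (3·17² + 42)/(2·34) ≡ 8/15. 15⁻¹ ≡ 46 (mod 53) since 15·46 = 690 ≡ 1, so λ ≡ 8·46 ≡ 50.
  x = λ² - 17 - 17 = 2500 - 34 ≡ 28; y = λ·(17 - 28) - 34 ≡ 52. → (28, 52)
add G: (28, 52) + (52, 16). λ = (16 - 52)/(52 - 28) ≡ 17/24 mod 53. 24⁻¹ ≡ 42 (mod 53) since 24·42 = 1008 ≡ 1, so λ ≡ 25.
  x = λ² - 28 - 52 = 625 - 80 ≡ 15; y = λ·(28 - 15) - 52 ≡ 8. → (15, 8)

(15, 8)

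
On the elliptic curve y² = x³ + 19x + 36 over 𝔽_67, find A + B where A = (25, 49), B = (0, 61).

(12, 60)

(25, 49) + (0, 61). λ = (61 - 49)/(0 - 25) ≡ 12/42 mod 67. 42⁻¹ ≡ 8 (mod 67), so λ ≡ 29.
  x = λ² - 25 - 0 = 841 - 25 ≡ 12; y = λ·(25 - 12) - 49 ≡ 60. → (12, 60)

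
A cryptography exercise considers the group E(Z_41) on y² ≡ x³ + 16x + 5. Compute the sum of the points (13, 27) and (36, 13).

(13, 27) + (36, 13). λ = (13 - 27)/(36 - 13) ≡ 27/23 mod 41. 23⁻¹ ≡ 25 (mod 41), so λ ≡ 19.
  x = λ² - 13 - 36 = 361 - 49 ≡ 25; y = λ·(13 - 25) - 27 ≡ 32. → (25, 32)

(25, 32)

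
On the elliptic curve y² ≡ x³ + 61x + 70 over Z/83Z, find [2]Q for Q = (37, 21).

(60, 64)

tangent at (37, 21): λ = (3·37² + 61)/(2·21) ≡ 18/42. 42⁻¹ ≡ 2 (mod 83), so λ ≡ 18·2 ≡ 36.
  x = λ² - 37 - 37 = 1296 - 74 ≡ 60; y = λ·(37 - 60) - 21 ≡ 64. → (60, 64)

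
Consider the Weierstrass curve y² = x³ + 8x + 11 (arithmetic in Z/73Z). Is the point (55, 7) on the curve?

no

y² = 7² ≡ 49; x³ + 8x + 11 = 166826 ≡ 21 (mod 73). 49 ≠ 21.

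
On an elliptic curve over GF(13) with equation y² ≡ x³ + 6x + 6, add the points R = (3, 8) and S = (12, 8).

(11, 5)

(3, 8) + (12, 8). λ = (8 - 8)/(12 - 3) ≡ 0/9 mod 13. 9⁻¹ ≡ 3 (mod 13), so λ ≡ 0.
  x = λ² - 3 - 12 = 0 - 15 ≡ 11; y = λ·(3 - 11) - 8 ≡ 5. → (11, 5)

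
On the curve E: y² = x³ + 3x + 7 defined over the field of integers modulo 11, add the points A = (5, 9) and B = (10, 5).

(5, 9) + (10, 5). λ = (5 - 9)/(10 - 5) ≡ 7/5 mod 11. 5⁻¹ ≡ 9 (mod 11), so λ ≡ 8.
  x = λ² - 5 - 10 = 64 - 15 ≡ 5; y = λ·(5 - 5) - 9 ≡ 2. → (5, 2)

(5, 2)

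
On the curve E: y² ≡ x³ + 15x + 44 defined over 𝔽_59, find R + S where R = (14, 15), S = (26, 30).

(39, 57)

(14, 15) + (26, 30). λ = (30 - 15)/(26 - 14) ≡ 15/12 mod 59. 12⁻¹ ≡ 5 (mod 59) since 12·5 = 60 ≡ 1, so λ ≡ 16.
  x = λ² - 14 - 26 = 256 - 40 ≡ 39; y = λ·(14 - 39) - 15 ≡ 57. → (39, 57)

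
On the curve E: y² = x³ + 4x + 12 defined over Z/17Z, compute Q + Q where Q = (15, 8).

tangent at (15, 8): λ = (3·15² + 4)/(2·8) ≡ 16/16. 16⁻¹ ≡ 16 (mod 17) since 16·16 = 256 ≡ 1, so λ ≡ 16·16 ≡ 1.
  x = λ² - 15 - 15 = 1 - 30 ≡ 5; y = λ·(15 - 5) - 8 ≡ 2. → (5, 2)

(5, 2)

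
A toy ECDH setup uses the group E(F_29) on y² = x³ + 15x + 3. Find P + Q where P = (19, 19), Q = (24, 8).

(19, 19) + (24, 8). λ = (8 - 19)/(24 - 19) ≡ 18/5 mod 29. 5⁻¹ ≡ 6 (mod 29) since 5·6 = 30 ≡ 1, so λ ≡ 21.
  x = λ² - 19 - 24 = 441 - 43 ≡ 21; y = λ·(19 - 21) - 19 ≡ 26. → (21, 26)

(21, 26)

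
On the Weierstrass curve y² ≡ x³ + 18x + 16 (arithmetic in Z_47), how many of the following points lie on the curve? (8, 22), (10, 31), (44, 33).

(8, 22): 22² ≡ 14, rhs ≡ 14 → on.
(10, 31): 31² ≡ 21, rhs ≡ 21 → on.
(44, 33): 33² ≡ 8, rhs ≡ 29 → off.

2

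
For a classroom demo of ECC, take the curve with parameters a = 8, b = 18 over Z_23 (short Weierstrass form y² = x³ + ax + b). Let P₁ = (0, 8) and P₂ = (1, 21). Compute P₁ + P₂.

(7, 16)

(0, 8) + (1, 21). λ = (21 - 8)/(1 - 0) ≡ 13/1 mod 23. 1⁻¹ ≡ 1 (mod 23), so λ ≡ 13.
  x = λ² - 0 - 1 = 169 - 1 ≡ 7; y = λ·(0 - 7) - 8 ≡ 16. → (7, 16)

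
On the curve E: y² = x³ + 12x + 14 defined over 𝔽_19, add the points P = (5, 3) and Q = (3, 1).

(5, 3) + (3, 1). λ = (1 - 3)/(3 - 5) ≡ 17/17 mod 19. 17⁻¹ ≡ 9 (mod 19) since 17·9 = 153 ≡ 1, so λ ≡ 1.
  x = λ² - 5 - 3 = 1 - 8 ≡ 12; y = λ·(5 - 12) - 3 ≡ 9. → (12, 9)

(12, 9)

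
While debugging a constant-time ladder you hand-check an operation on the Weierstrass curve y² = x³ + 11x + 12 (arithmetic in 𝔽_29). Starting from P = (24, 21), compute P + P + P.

(23, 22)

Repeated addition: build up to 3P.
2P: tangent at (24, 21): λ = (3·24² + 11)/(2·21) ≡ 28/13. 13⁻¹ ≡ 9 (mod 29) since 13·9 = 117 ≡ 1, so λ ≡ 28·9 ≡ 20.
  x = λ² - 24 - 24 = 400 - 48 ≡ 4; y = λ·(24 - 4) - 21 ≡ 2. → (4, 2)
3P: (4, 2) + (24, 21). λ = (21 - 2)/(24 - 4) ≡ 19/20 mod 29. 20⁻¹ ≡ 16 (mod 29), so λ ≡ 14.
  x = λ² - 4 - 24 = 196 - 28 ≡ 23; y = λ·(4 - 23) - 2 ≡ 22. → (23, 22)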